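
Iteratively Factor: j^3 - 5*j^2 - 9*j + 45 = (j - 3)*(j^2 - 2*j - 15) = (j - 5)*(j - 3)*(j + 3)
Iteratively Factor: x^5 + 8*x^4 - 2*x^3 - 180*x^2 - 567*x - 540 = (x + 4)*(x^4 + 4*x^3 - 18*x^2 - 108*x - 135) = (x + 3)*(x + 4)*(x^3 + x^2 - 21*x - 45) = (x + 3)^2*(x + 4)*(x^2 - 2*x - 15) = (x + 3)^3*(x + 4)*(x - 5)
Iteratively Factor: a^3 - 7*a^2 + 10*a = (a - 2)*(a^2 - 5*a) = a*(a - 2)*(a - 5)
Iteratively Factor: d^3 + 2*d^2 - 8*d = (d + 4)*(d^2 - 2*d) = (d - 2)*(d + 4)*(d)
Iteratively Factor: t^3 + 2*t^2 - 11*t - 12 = (t + 4)*(t^2 - 2*t - 3) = (t + 1)*(t + 4)*(t - 3)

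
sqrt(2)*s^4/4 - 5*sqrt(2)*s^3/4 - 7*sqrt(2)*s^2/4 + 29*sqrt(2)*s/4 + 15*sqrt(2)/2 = (s/2 + 1/2)*(s - 5)*(s - 3)*(sqrt(2)*s/2 + sqrt(2))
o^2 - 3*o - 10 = (o - 5)*(o + 2)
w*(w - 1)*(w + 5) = w^3 + 4*w^2 - 5*w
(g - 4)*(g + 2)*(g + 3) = g^3 + g^2 - 14*g - 24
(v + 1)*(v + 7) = v^2 + 8*v + 7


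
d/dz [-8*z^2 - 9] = -16*z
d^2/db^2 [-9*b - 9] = 0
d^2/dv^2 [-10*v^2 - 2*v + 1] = -20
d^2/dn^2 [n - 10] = 0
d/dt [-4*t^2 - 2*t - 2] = -8*t - 2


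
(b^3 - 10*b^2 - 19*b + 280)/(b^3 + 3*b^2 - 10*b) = (b^2 - 15*b + 56)/(b*(b - 2))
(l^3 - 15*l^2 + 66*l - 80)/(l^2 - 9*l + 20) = (l^2 - 10*l + 16)/(l - 4)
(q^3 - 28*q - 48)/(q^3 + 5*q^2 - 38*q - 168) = (q + 2)/(q + 7)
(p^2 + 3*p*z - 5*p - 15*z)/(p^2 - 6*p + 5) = (p + 3*z)/(p - 1)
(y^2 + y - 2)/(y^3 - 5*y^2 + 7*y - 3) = (y + 2)/(y^2 - 4*y + 3)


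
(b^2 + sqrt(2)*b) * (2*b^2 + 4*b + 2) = 2*b^4 + 2*sqrt(2)*b^3 + 4*b^3 + 2*b^2 + 4*sqrt(2)*b^2 + 2*sqrt(2)*b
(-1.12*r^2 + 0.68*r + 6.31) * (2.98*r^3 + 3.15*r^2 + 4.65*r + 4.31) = -3.3376*r^5 - 1.5016*r^4 + 15.7378*r^3 + 18.2113*r^2 + 32.2723*r + 27.1961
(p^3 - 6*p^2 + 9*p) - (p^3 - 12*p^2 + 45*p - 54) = 6*p^2 - 36*p + 54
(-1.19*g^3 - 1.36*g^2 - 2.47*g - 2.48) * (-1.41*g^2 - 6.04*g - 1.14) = 1.6779*g^5 + 9.1052*g^4 + 13.0537*g^3 + 19.966*g^2 + 17.795*g + 2.8272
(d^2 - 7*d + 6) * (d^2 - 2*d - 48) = d^4 - 9*d^3 - 28*d^2 + 324*d - 288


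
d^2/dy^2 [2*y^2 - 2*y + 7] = 4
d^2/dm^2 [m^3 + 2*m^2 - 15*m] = 6*m + 4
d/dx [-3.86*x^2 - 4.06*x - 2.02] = -7.72*x - 4.06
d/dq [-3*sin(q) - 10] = -3*cos(q)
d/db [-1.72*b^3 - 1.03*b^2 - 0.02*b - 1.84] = -5.16*b^2 - 2.06*b - 0.02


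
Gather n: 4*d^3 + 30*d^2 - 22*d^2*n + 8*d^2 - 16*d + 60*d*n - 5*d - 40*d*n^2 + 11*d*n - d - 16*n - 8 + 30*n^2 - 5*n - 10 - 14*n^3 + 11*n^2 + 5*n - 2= 4*d^3 + 38*d^2 - 22*d - 14*n^3 + n^2*(41 - 40*d) + n*(-22*d^2 + 71*d - 16) - 20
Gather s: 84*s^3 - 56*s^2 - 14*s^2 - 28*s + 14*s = 84*s^3 - 70*s^2 - 14*s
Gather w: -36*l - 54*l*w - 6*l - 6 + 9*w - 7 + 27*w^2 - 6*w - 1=-42*l + 27*w^2 + w*(3 - 54*l) - 14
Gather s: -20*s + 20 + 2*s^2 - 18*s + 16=2*s^2 - 38*s + 36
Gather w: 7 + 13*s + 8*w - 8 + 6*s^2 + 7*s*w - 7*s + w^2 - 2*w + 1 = 6*s^2 + 6*s + w^2 + w*(7*s + 6)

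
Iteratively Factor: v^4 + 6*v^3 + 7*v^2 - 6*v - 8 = (v + 4)*(v^3 + 2*v^2 - v - 2) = (v - 1)*(v + 4)*(v^2 + 3*v + 2) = (v - 1)*(v + 1)*(v + 4)*(v + 2)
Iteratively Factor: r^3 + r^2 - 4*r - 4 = (r + 1)*(r^2 - 4) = (r - 2)*(r + 1)*(r + 2)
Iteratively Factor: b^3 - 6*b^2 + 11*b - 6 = (b - 3)*(b^2 - 3*b + 2) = (b - 3)*(b - 2)*(b - 1)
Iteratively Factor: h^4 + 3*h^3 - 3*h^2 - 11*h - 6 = (h - 2)*(h^3 + 5*h^2 + 7*h + 3) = (h - 2)*(h + 1)*(h^2 + 4*h + 3) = (h - 2)*(h + 1)^2*(h + 3)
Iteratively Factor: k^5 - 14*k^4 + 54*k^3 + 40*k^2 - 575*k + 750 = (k - 5)*(k^4 - 9*k^3 + 9*k^2 + 85*k - 150) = (k - 5)^2*(k^3 - 4*k^2 - 11*k + 30) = (k - 5)^2*(k + 3)*(k^2 - 7*k + 10) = (k - 5)^2*(k - 2)*(k + 3)*(k - 5)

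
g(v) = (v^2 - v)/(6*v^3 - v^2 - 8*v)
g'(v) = (2*v - 1)/(6*v^3 - v^2 - 8*v) + (v^2 - v)*(-18*v^2 + 2*v + 8)/(6*v^3 - v^2 - 8*v)^2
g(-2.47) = -0.11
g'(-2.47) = -0.08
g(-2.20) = -0.14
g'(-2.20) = -0.12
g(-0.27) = 0.17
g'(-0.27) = -0.24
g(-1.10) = -5.83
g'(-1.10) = -227.31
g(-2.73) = -0.09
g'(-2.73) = -0.06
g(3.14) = 0.04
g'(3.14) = -0.01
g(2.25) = 0.06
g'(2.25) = -0.03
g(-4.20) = -0.05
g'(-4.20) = -0.02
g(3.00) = 0.05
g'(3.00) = -0.01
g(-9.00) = -0.02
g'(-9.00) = 0.00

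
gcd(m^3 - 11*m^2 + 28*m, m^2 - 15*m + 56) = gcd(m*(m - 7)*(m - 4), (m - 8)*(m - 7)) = m - 7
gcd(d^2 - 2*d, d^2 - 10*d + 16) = d - 2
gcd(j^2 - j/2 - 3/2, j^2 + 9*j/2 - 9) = j - 3/2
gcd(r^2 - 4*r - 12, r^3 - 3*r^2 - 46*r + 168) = r - 6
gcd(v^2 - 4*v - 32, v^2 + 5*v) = 1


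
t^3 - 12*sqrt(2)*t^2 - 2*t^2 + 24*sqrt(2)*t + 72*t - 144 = (t - 2)*(t - 6*sqrt(2))^2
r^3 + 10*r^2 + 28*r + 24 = (r + 2)^2*(r + 6)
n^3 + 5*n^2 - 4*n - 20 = (n - 2)*(n + 2)*(n + 5)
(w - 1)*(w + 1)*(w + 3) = w^3 + 3*w^2 - w - 3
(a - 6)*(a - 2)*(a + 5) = a^3 - 3*a^2 - 28*a + 60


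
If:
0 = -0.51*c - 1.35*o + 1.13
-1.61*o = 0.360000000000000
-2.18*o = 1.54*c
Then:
No Solution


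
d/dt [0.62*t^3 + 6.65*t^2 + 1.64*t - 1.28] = 1.86*t^2 + 13.3*t + 1.64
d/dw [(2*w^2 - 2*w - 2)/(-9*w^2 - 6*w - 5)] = 2*(-15*w^2 - 28*w - 1)/(81*w^4 + 108*w^3 + 126*w^2 + 60*w + 25)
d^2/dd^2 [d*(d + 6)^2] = 6*d + 24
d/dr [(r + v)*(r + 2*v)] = 2*r + 3*v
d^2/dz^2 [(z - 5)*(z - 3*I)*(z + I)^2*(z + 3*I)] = 20*z^3 + z^2*(-60 + 24*I) + z*(48 - 60*I) - 80 + 36*I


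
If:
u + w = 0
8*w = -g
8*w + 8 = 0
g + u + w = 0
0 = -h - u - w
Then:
No Solution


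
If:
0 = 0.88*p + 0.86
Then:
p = -0.98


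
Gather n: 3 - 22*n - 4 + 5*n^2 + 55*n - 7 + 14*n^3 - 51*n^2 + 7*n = 14*n^3 - 46*n^2 + 40*n - 8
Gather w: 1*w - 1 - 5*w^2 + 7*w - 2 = -5*w^2 + 8*w - 3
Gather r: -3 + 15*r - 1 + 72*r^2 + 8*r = 72*r^2 + 23*r - 4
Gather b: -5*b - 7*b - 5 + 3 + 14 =12 - 12*b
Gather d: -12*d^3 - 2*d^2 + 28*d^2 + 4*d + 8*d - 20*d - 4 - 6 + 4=-12*d^3 + 26*d^2 - 8*d - 6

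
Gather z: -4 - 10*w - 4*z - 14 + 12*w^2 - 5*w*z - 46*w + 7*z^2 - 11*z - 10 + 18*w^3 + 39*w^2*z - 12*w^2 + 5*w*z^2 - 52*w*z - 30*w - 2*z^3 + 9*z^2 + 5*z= 18*w^3 - 86*w - 2*z^3 + z^2*(5*w + 16) + z*(39*w^2 - 57*w - 10) - 28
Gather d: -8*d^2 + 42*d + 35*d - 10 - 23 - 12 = -8*d^2 + 77*d - 45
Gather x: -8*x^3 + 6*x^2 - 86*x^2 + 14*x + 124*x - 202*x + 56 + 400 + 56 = -8*x^3 - 80*x^2 - 64*x + 512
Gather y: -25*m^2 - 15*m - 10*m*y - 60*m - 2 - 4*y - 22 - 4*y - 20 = -25*m^2 - 75*m + y*(-10*m - 8) - 44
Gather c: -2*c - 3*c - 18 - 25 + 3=-5*c - 40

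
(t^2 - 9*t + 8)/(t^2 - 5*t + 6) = (t^2 - 9*t + 8)/(t^2 - 5*t + 6)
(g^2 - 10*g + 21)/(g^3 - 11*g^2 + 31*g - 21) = 1/(g - 1)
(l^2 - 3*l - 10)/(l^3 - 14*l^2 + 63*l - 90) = (l + 2)/(l^2 - 9*l + 18)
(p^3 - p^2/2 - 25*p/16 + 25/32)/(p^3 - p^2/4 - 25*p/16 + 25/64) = 2*(2*p - 1)/(4*p - 1)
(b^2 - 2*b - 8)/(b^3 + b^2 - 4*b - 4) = (b - 4)/(b^2 - b - 2)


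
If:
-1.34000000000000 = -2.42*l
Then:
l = 0.55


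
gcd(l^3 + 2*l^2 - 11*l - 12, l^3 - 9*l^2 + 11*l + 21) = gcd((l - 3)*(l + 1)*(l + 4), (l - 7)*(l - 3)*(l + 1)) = l^2 - 2*l - 3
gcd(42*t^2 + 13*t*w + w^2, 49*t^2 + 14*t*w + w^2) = 7*t + w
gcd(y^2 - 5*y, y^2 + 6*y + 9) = 1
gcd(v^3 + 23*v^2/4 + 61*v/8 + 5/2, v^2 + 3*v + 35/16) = v + 5/4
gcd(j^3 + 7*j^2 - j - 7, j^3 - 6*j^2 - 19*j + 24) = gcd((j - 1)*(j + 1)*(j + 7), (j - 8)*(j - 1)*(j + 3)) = j - 1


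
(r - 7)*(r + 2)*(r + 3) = r^3 - 2*r^2 - 29*r - 42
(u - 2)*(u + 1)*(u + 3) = u^3 + 2*u^2 - 5*u - 6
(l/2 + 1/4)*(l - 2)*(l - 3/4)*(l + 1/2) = l^4/2 - 7*l^3/8 - l^2/2 + 13*l/32 + 3/16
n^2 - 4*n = n*(n - 4)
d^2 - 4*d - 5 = (d - 5)*(d + 1)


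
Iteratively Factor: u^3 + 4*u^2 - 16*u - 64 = (u + 4)*(u^2 - 16) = (u + 4)^2*(u - 4)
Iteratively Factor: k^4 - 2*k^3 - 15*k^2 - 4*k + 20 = (k + 2)*(k^3 - 4*k^2 - 7*k + 10) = (k - 1)*(k + 2)*(k^2 - 3*k - 10) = (k - 5)*(k - 1)*(k + 2)*(k + 2)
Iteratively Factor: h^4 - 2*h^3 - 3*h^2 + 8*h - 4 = (h - 2)*(h^3 - 3*h + 2) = (h - 2)*(h - 1)*(h^2 + h - 2) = (h - 2)*(h - 1)*(h + 2)*(h - 1)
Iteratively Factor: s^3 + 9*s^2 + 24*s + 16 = (s + 4)*(s^2 + 5*s + 4) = (s + 4)^2*(s + 1)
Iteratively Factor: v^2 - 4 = (v + 2)*(v - 2)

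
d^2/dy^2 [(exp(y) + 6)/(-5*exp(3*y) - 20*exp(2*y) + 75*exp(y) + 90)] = 2*(-2*exp(3*y) + 3*exp(2*y) - 8*exp(y) + 3)*exp(y)/(5*(exp(6*y) - 6*exp(5*y) + 3*exp(4*y) + 28*exp(3*y) - 9*exp(2*y) - 54*exp(y) - 27))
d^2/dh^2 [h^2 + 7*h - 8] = 2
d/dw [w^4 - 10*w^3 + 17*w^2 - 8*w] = 4*w^3 - 30*w^2 + 34*w - 8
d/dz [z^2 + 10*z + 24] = 2*z + 10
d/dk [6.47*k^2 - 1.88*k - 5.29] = 12.94*k - 1.88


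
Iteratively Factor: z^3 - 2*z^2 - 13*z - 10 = (z + 2)*(z^2 - 4*z - 5) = (z + 1)*(z + 2)*(z - 5)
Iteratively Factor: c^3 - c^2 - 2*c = (c + 1)*(c^2 - 2*c) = c*(c + 1)*(c - 2)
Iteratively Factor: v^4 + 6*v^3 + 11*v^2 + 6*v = (v)*(v^3 + 6*v^2 + 11*v + 6) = v*(v + 2)*(v^2 + 4*v + 3) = v*(v + 2)*(v + 3)*(v + 1)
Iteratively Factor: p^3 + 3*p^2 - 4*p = (p)*(p^2 + 3*p - 4) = p*(p - 1)*(p + 4)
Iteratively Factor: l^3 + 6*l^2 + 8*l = (l + 2)*(l^2 + 4*l) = l*(l + 2)*(l + 4)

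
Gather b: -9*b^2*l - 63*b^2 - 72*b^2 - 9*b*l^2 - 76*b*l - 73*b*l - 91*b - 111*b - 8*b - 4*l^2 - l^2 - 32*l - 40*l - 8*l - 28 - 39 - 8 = b^2*(-9*l - 135) + b*(-9*l^2 - 149*l - 210) - 5*l^2 - 80*l - 75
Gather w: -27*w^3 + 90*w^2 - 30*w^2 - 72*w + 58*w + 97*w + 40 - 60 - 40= -27*w^3 + 60*w^2 + 83*w - 60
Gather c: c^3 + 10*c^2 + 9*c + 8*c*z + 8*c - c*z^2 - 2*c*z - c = c^3 + 10*c^2 + c*(-z^2 + 6*z + 16)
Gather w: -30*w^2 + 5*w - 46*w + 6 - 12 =-30*w^2 - 41*w - 6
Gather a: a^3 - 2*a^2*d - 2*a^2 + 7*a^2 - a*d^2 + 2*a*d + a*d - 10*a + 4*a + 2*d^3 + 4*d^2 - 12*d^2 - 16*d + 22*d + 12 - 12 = a^3 + a^2*(5 - 2*d) + a*(-d^2 + 3*d - 6) + 2*d^3 - 8*d^2 + 6*d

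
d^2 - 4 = (d - 2)*(d + 2)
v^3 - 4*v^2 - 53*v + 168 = (v - 8)*(v - 3)*(v + 7)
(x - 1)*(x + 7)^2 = x^3 + 13*x^2 + 35*x - 49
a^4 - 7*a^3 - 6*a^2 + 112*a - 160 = (a - 5)*(a - 4)*(a - 2)*(a + 4)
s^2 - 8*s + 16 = (s - 4)^2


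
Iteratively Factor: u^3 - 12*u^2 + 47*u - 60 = (u - 5)*(u^2 - 7*u + 12) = (u - 5)*(u - 4)*(u - 3)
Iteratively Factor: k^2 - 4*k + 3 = (k - 1)*(k - 3)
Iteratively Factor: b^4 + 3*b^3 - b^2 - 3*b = (b + 1)*(b^3 + 2*b^2 - 3*b) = (b + 1)*(b + 3)*(b^2 - b) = b*(b + 1)*(b + 3)*(b - 1)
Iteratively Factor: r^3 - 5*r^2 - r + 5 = (r - 1)*(r^2 - 4*r - 5) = (r - 1)*(r + 1)*(r - 5)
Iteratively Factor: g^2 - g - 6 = (g + 2)*(g - 3)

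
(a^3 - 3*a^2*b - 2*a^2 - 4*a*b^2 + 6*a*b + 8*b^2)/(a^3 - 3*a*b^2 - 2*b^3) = (a^2 - 4*a*b - 2*a + 8*b)/(a^2 - a*b - 2*b^2)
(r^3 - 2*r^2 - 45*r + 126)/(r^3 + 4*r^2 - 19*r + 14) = (r^2 - 9*r + 18)/(r^2 - 3*r + 2)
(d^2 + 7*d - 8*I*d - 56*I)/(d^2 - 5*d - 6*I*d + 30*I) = (d^2 + d*(7 - 8*I) - 56*I)/(d^2 - d*(5 + 6*I) + 30*I)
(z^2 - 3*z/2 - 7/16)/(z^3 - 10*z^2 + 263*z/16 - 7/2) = (4*z + 1)/(4*z^2 - 33*z + 8)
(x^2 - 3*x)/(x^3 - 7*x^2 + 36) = x/(x^2 - 4*x - 12)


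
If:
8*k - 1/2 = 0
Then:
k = 1/16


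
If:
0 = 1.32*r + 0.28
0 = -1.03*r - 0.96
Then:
No Solution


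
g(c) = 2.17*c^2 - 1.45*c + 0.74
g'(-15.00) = -66.55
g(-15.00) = 510.74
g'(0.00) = -1.45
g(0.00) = 0.74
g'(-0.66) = -4.31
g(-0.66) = 2.64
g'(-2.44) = -12.04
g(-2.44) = 17.20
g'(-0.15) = -2.10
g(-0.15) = 1.01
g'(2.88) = 11.05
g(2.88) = 14.56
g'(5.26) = 21.38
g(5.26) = 53.15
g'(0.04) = -1.28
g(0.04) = 0.69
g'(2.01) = 7.27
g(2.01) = 6.59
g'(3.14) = 12.18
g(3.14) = 17.58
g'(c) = 4.34*c - 1.45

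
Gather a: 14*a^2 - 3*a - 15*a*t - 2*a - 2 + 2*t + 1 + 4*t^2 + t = 14*a^2 + a*(-15*t - 5) + 4*t^2 + 3*t - 1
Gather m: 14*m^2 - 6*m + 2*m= 14*m^2 - 4*m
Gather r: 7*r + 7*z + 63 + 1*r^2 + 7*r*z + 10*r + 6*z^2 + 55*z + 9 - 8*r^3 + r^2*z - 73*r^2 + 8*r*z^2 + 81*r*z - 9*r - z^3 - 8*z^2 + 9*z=-8*r^3 + r^2*(z - 72) + r*(8*z^2 + 88*z + 8) - z^3 - 2*z^2 + 71*z + 72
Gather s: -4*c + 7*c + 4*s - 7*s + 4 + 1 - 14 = 3*c - 3*s - 9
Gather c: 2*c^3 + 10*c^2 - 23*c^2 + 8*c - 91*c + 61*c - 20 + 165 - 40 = 2*c^3 - 13*c^2 - 22*c + 105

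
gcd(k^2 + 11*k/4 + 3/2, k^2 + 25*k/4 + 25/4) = 1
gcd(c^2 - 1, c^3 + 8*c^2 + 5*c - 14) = c - 1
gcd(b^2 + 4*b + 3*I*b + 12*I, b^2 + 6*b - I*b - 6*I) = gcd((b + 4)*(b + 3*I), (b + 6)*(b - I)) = 1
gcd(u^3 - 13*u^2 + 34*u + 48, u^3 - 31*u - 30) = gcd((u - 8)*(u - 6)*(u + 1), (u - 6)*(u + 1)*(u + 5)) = u^2 - 5*u - 6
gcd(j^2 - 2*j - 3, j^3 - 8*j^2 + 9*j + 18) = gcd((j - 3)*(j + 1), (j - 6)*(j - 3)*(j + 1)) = j^2 - 2*j - 3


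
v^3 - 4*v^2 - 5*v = v*(v - 5)*(v + 1)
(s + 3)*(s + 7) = s^2 + 10*s + 21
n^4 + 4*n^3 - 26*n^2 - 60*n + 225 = (n - 3)^2*(n + 5)^2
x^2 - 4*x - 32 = (x - 8)*(x + 4)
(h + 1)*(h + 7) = h^2 + 8*h + 7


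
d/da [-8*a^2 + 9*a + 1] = 9 - 16*a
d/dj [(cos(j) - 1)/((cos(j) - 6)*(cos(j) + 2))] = (cos(j)^2 - 2*cos(j) + 16)*sin(j)/((cos(j) - 6)^2*(cos(j) + 2)^2)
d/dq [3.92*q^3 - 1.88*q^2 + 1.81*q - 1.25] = 11.76*q^2 - 3.76*q + 1.81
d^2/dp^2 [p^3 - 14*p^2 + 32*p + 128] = 6*p - 28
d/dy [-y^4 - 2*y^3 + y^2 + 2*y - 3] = -4*y^3 - 6*y^2 + 2*y + 2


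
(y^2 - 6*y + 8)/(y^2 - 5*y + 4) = (y - 2)/(y - 1)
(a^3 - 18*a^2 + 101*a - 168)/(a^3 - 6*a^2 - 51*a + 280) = (a^2 - 10*a + 21)/(a^2 + 2*a - 35)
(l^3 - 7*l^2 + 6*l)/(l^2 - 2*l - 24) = l*(l - 1)/(l + 4)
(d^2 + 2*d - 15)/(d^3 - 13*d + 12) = (d + 5)/(d^2 + 3*d - 4)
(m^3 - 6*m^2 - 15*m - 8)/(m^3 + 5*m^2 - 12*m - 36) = (m^3 - 6*m^2 - 15*m - 8)/(m^3 + 5*m^2 - 12*m - 36)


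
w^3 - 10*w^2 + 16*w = w*(w - 8)*(w - 2)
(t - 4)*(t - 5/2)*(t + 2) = t^3 - 9*t^2/2 - 3*t + 20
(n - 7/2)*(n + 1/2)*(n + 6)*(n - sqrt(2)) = n^4 - sqrt(2)*n^3 + 3*n^3 - 79*n^2/4 - 3*sqrt(2)*n^2 - 21*n/2 + 79*sqrt(2)*n/4 + 21*sqrt(2)/2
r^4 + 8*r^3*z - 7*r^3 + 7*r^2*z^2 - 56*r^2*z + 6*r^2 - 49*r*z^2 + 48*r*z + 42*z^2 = (r - 6)*(r - 1)*(r + z)*(r + 7*z)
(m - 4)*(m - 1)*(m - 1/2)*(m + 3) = m^4 - 5*m^3/2 - 10*m^2 + 35*m/2 - 6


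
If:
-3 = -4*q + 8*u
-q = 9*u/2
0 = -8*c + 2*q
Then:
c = 27/208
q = 27/52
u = -3/26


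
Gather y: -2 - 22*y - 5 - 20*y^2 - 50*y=-20*y^2 - 72*y - 7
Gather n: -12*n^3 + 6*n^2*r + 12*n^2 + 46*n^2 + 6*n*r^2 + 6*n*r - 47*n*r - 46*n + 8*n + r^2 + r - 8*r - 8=-12*n^3 + n^2*(6*r + 58) + n*(6*r^2 - 41*r - 38) + r^2 - 7*r - 8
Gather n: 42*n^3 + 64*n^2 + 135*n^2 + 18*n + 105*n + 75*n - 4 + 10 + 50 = 42*n^3 + 199*n^2 + 198*n + 56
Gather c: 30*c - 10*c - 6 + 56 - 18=20*c + 32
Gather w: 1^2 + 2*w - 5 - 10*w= -8*w - 4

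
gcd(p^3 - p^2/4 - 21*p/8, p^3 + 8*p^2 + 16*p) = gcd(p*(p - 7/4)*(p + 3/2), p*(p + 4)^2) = p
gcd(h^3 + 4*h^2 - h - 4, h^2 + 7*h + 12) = h + 4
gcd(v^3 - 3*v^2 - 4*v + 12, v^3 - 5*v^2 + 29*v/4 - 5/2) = v - 2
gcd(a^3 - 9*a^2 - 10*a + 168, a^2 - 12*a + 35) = a - 7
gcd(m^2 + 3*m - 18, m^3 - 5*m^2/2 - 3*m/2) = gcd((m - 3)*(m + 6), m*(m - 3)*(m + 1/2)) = m - 3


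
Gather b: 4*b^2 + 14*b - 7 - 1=4*b^2 + 14*b - 8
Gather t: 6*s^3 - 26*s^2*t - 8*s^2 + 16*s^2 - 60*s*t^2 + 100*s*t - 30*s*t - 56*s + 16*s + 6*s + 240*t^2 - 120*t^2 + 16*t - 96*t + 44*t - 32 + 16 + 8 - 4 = 6*s^3 + 8*s^2 - 34*s + t^2*(120 - 60*s) + t*(-26*s^2 + 70*s - 36) - 12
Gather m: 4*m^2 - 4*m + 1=4*m^2 - 4*m + 1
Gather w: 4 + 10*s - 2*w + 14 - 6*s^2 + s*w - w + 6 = -6*s^2 + 10*s + w*(s - 3) + 24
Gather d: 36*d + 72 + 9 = 36*d + 81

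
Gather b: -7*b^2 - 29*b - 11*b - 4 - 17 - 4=-7*b^2 - 40*b - 25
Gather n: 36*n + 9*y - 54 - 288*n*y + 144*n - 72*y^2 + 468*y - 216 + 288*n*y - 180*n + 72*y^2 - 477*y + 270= 0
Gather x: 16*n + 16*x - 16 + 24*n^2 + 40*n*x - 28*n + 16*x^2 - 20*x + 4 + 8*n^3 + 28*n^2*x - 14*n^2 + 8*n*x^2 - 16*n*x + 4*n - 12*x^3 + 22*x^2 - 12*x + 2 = 8*n^3 + 10*n^2 - 8*n - 12*x^3 + x^2*(8*n + 38) + x*(28*n^2 + 24*n - 16) - 10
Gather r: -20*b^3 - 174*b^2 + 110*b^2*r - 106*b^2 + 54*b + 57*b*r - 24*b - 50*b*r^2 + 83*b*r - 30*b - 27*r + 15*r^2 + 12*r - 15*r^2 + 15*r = -20*b^3 - 280*b^2 - 50*b*r^2 + r*(110*b^2 + 140*b)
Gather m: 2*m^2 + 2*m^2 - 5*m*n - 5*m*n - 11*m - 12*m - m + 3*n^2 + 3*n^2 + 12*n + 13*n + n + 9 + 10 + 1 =4*m^2 + m*(-10*n - 24) + 6*n^2 + 26*n + 20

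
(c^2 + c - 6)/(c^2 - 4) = (c + 3)/(c + 2)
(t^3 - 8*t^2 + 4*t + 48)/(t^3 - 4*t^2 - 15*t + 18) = (t^2 - 2*t - 8)/(t^2 + 2*t - 3)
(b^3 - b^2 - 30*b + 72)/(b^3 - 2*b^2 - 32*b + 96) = (b - 3)/(b - 4)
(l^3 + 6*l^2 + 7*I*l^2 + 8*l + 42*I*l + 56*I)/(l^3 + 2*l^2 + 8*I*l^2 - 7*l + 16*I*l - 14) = (l + 4)/(l + I)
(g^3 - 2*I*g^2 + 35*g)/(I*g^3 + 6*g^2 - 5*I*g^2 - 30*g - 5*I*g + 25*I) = -g*(I*g^2 + 2*g + 35*I)/(g^3 - g^2*(5 + 6*I) - 5*g*(1 - 6*I) + 25)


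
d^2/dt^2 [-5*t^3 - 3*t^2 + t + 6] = -30*t - 6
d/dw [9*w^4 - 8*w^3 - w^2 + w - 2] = 36*w^3 - 24*w^2 - 2*w + 1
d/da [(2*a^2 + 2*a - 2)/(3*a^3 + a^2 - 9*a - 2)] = 2*(-3*a^4 - 6*a^3 - a^2 - 2*a - 11)/(9*a^6 + 6*a^5 - 53*a^4 - 30*a^3 + 77*a^2 + 36*a + 4)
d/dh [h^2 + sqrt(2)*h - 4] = 2*h + sqrt(2)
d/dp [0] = 0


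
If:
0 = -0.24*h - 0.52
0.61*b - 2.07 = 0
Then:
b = 3.39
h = -2.17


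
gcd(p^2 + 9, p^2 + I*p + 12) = p - 3*I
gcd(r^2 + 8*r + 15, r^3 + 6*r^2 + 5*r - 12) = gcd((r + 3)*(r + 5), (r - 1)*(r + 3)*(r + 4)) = r + 3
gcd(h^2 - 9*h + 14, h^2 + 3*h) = 1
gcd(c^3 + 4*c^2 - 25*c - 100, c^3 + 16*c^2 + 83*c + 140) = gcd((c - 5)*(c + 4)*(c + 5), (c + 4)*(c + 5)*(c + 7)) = c^2 + 9*c + 20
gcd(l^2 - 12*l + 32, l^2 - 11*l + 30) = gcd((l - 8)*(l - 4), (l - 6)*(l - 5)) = 1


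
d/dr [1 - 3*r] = -3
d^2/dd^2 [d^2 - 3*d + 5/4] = 2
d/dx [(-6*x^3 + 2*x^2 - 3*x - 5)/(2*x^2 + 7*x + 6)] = (-12*x^4 - 84*x^3 - 88*x^2 + 44*x + 17)/(4*x^4 + 28*x^3 + 73*x^2 + 84*x + 36)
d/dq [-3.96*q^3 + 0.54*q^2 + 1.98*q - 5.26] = -11.88*q^2 + 1.08*q + 1.98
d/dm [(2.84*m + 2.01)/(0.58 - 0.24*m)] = (0.511104*m - 1.235168)/(0.24*m - 0.58)^3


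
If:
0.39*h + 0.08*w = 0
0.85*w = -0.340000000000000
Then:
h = 0.08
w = -0.40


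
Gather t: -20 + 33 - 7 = 6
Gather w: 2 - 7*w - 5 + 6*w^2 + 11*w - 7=6*w^2 + 4*w - 10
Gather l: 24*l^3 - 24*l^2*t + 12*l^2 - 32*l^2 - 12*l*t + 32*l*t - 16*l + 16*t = 24*l^3 + l^2*(-24*t - 20) + l*(20*t - 16) + 16*t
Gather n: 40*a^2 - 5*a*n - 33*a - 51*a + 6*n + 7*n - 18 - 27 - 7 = 40*a^2 - 84*a + n*(13 - 5*a) - 52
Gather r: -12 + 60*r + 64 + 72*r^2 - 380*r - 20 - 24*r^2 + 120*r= 48*r^2 - 200*r + 32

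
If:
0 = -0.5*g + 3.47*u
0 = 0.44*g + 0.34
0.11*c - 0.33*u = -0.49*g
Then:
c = 3.11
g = -0.77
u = -0.11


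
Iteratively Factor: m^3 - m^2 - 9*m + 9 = (m - 1)*(m^2 - 9) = (m - 1)*(m + 3)*(m - 3)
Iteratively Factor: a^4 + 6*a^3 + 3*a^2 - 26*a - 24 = (a - 2)*(a^3 + 8*a^2 + 19*a + 12) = (a - 2)*(a + 4)*(a^2 + 4*a + 3) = (a - 2)*(a + 3)*(a + 4)*(a + 1)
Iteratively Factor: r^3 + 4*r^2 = (r)*(r^2 + 4*r) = r^2*(r + 4)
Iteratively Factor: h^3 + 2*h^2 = (h)*(h^2 + 2*h) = h^2*(h + 2)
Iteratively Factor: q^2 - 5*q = (q - 5)*(q)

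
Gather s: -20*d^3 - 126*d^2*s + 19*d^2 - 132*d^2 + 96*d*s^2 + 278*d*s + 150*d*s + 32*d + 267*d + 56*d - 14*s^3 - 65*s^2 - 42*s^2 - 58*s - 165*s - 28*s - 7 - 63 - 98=-20*d^3 - 113*d^2 + 355*d - 14*s^3 + s^2*(96*d - 107) + s*(-126*d^2 + 428*d - 251) - 168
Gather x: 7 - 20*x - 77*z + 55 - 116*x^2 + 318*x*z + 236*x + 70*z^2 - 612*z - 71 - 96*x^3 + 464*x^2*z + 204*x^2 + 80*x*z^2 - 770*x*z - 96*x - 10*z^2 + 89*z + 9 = -96*x^3 + x^2*(464*z + 88) + x*(80*z^2 - 452*z + 120) + 60*z^2 - 600*z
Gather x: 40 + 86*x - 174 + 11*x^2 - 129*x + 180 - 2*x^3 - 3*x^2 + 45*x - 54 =-2*x^3 + 8*x^2 + 2*x - 8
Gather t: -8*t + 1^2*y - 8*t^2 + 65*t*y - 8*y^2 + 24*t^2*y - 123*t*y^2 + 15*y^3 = t^2*(24*y - 8) + t*(-123*y^2 + 65*y - 8) + 15*y^3 - 8*y^2 + y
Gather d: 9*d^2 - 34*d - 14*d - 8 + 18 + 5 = 9*d^2 - 48*d + 15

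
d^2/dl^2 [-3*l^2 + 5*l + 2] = -6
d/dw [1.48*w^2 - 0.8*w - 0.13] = 2.96*w - 0.8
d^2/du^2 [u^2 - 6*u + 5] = 2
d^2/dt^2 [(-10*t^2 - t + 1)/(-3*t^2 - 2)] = 2*(9*t^3 - 207*t^2 - 18*t + 46)/(27*t^6 + 54*t^4 + 36*t^2 + 8)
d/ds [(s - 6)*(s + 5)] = 2*s - 1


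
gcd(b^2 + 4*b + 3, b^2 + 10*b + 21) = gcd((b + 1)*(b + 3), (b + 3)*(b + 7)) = b + 3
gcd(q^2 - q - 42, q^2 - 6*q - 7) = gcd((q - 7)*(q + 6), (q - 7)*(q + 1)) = q - 7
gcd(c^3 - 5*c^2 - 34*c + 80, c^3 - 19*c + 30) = c^2 + 3*c - 10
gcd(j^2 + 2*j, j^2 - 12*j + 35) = 1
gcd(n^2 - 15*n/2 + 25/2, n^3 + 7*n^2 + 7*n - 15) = 1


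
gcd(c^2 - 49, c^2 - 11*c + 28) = c - 7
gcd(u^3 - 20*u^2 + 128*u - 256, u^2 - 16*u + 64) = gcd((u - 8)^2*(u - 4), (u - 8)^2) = u^2 - 16*u + 64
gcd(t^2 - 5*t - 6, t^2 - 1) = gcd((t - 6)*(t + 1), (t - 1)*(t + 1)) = t + 1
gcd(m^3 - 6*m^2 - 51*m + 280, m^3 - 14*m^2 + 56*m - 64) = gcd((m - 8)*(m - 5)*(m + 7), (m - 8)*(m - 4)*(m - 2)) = m - 8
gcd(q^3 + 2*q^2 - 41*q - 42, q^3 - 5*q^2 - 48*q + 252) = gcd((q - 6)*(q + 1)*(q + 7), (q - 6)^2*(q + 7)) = q^2 + q - 42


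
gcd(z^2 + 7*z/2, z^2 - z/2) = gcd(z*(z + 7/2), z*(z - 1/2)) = z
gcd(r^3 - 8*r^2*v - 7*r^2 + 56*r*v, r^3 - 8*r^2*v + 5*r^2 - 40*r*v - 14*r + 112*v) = r - 8*v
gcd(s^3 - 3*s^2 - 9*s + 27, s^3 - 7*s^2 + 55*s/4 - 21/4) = s - 3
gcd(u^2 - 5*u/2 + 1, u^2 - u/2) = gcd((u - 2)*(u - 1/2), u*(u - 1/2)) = u - 1/2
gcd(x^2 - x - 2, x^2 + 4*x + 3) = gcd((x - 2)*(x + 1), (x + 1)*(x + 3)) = x + 1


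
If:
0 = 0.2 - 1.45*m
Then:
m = 0.14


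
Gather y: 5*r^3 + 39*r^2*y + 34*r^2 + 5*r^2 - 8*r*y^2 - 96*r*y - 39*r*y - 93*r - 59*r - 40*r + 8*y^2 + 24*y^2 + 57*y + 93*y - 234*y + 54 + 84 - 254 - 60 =5*r^3 + 39*r^2 - 192*r + y^2*(32 - 8*r) + y*(39*r^2 - 135*r - 84) - 176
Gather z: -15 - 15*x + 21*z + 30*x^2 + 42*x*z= 30*x^2 - 15*x + z*(42*x + 21) - 15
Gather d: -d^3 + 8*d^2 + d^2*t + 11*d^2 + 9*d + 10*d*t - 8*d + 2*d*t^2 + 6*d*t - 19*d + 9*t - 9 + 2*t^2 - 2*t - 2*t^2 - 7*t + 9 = -d^3 + d^2*(t + 19) + d*(2*t^2 + 16*t - 18)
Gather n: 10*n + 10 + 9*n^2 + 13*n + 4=9*n^2 + 23*n + 14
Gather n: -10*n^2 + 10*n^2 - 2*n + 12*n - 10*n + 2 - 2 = 0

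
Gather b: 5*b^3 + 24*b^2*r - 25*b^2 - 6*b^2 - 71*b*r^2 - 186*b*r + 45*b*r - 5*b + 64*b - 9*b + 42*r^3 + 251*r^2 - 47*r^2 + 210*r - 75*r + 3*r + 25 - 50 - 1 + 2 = 5*b^3 + b^2*(24*r - 31) + b*(-71*r^2 - 141*r + 50) + 42*r^3 + 204*r^2 + 138*r - 24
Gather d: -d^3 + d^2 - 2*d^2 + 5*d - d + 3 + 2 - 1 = -d^3 - d^2 + 4*d + 4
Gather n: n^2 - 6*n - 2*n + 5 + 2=n^2 - 8*n + 7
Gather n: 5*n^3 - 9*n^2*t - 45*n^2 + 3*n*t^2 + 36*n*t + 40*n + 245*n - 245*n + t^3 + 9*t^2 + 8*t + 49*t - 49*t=5*n^3 + n^2*(-9*t - 45) + n*(3*t^2 + 36*t + 40) + t^3 + 9*t^2 + 8*t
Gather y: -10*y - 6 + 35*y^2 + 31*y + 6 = 35*y^2 + 21*y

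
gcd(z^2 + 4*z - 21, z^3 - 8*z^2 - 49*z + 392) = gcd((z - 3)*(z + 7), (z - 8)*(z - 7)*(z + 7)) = z + 7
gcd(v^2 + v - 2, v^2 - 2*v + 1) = v - 1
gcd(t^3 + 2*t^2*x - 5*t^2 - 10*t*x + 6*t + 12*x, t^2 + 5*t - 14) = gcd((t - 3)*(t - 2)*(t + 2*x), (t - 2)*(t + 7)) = t - 2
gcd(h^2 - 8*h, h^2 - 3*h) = h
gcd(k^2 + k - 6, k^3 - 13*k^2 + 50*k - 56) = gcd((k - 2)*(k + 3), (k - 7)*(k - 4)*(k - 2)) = k - 2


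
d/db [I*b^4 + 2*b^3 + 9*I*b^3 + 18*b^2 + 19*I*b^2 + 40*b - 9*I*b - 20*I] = 4*I*b^3 + b^2*(6 + 27*I) + b*(36 + 38*I) + 40 - 9*I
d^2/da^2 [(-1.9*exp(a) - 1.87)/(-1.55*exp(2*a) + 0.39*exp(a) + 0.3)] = (4.56475*exp(4*a) + 19.11925*exp(3*a) + 1.909755*exp(2*a) + 3.540327*exp(a) - 0.04779)*exp(a)/(3.723875*exp(6*a) - 2.810925*exp(5*a) - 1.454985*exp(4*a) + 1.028781*exp(3*a) + 0.28161*exp(2*a) - 0.1053*exp(a) - 0.027)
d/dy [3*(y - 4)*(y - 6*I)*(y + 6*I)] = 9*y^2 - 24*y + 108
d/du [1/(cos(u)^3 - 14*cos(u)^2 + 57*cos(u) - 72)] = (3*cos(u) - 19)*sin(u)/((cos(u) - 8)^2*(cos(u) - 3)^3)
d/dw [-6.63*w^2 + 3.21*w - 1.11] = 3.21 - 13.26*w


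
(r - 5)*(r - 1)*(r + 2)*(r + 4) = r^4 - 23*r^2 - 18*r + 40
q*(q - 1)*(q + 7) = q^3 + 6*q^2 - 7*q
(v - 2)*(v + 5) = v^2 + 3*v - 10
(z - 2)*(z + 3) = z^2 + z - 6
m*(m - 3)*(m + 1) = m^3 - 2*m^2 - 3*m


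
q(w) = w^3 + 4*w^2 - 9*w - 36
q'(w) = 3*w^2 + 8*w - 9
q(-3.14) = 0.74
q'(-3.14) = -4.54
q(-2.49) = -4.23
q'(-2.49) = -10.32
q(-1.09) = -22.73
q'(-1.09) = -14.16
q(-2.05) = -9.36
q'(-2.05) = -12.79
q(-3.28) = 1.27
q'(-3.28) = -2.96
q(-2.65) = -2.67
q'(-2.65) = -9.13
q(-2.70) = -2.22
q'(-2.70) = -8.73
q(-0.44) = -31.35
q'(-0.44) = -11.94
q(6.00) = 270.00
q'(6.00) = 147.00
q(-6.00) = -54.00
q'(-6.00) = 51.00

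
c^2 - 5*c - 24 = (c - 8)*(c + 3)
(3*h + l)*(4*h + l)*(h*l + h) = 12*h^3*l + 12*h^3 + 7*h^2*l^2 + 7*h^2*l + h*l^3 + h*l^2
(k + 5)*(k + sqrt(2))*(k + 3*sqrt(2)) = k^3 + 5*k^2 + 4*sqrt(2)*k^2 + 6*k + 20*sqrt(2)*k + 30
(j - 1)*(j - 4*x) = j^2 - 4*j*x - j + 4*x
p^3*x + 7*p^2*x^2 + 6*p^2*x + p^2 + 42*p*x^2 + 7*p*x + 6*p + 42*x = (p + 6)*(p + 7*x)*(p*x + 1)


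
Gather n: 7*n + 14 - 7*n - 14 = 0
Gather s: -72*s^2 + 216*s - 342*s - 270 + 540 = -72*s^2 - 126*s + 270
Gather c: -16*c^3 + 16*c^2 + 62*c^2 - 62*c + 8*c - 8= -16*c^3 + 78*c^2 - 54*c - 8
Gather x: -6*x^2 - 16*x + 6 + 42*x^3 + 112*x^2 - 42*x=42*x^3 + 106*x^2 - 58*x + 6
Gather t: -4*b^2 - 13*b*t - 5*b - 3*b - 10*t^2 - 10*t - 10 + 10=-4*b^2 - 8*b - 10*t^2 + t*(-13*b - 10)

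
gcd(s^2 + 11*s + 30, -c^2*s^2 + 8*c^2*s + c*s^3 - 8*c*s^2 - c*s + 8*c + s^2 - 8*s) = 1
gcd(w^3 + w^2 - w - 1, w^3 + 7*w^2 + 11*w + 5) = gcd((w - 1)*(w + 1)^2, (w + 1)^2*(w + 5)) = w^2 + 2*w + 1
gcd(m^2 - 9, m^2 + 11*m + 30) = 1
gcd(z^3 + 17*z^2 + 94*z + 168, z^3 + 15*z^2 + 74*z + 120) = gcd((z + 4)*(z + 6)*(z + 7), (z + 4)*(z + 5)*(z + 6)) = z^2 + 10*z + 24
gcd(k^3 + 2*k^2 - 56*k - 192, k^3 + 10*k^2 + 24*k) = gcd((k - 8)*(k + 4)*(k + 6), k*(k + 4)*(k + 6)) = k^2 + 10*k + 24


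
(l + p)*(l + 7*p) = l^2 + 8*l*p + 7*p^2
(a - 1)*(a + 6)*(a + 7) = a^3 + 12*a^2 + 29*a - 42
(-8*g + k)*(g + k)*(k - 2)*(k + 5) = -8*g^2*k^2 - 24*g^2*k + 80*g^2 - 7*g*k^3 - 21*g*k^2 + 70*g*k + k^4 + 3*k^3 - 10*k^2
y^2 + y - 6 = (y - 2)*(y + 3)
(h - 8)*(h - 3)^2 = h^3 - 14*h^2 + 57*h - 72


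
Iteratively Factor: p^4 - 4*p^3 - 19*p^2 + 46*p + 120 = (p + 3)*(p^3 - 7*p^2 + 2*p + 40) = (p - 4)*(p + 3)*(p^2 - 3*p - 10) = (p - 4)*(p + 2)*(p + 3)*(p - 5)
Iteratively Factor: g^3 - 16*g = (g + 4)*(g^2 - 4*g) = (g - 4)*(g + 4)*(g)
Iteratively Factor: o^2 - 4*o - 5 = (o - 5)*(o + 1)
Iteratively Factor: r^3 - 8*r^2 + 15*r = (r - 5)*(r^2 - 3*r) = r*(r - 5)*(r - 3)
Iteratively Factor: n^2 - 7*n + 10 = (n - 5)*(n - 2)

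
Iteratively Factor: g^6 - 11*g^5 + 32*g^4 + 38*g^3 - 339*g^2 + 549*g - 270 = (g + 3)*(g^5 - 14*g^4 + 74*g^3 - 184*g^2 + 213*g - 90) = (g - 1)*(g + 3)*(g^4 - 13*g^3 + 61*g^2 - 123*g + 90) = (g - 3)*(g - 1)*(g + 3)*(g^3 - 10*g^2 + 31*g - 30) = (g - 3)*(g - 2)*(g - 1)*(g + 3)*(g^2 - 8*g + 15) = (g - 5)*(g - 3)*(g - 2)*(g - 1)*(g + 3)*(g - 3)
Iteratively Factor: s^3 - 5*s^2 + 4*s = (s - 4)*(s^2 - s) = (s - 4)*(s - 1)*(s)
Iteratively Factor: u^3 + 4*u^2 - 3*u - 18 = (u + 3)*(u^2 + u - 6) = (u - 2)*(u + 3)*(u + 3)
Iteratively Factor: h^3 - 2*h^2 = (h)*(h^2 - 2*h) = h^2*(h - 2)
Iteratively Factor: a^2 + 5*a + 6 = (a + 2)*(a + 3)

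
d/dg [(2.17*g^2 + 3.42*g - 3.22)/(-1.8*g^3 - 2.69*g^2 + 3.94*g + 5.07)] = (3.906*g^4 + 12.312*g^3 + 0.361599999999996*g^2 + 4.6802*g + 30.0262)/(3.24*g^6 + 9.684*g^5 - 6.9479*g^4 - 39.4492*g^3 - 11.753*g^2 + 39.9516*g + 25.7049)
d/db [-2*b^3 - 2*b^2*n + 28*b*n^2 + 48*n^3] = -6*b^2 - 4*b*n + 28*n^2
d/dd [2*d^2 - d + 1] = 4*d - 1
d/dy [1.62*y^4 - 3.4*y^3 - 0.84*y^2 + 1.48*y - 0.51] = 6.48*y^3 - 10.2*y^2 - 1.68*y + 1.48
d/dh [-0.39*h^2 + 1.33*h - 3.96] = 1.33 - 0.78*h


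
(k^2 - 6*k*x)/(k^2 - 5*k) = (k - 6*x)/(k - 5)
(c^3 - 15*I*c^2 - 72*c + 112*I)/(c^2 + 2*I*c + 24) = (c^2 - 11*I*c - 28)/(c + 6*I)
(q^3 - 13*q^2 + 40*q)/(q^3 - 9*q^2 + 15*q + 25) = q*(q - 8)/(q^2 - 4*q - 5)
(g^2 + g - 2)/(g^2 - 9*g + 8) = (g + 2)/(g - 8)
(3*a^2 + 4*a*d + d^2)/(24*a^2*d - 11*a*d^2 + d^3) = (3*a^2 + 4*a*d + d^2)/(d*(24*a^2 - 11*a*d + d^2))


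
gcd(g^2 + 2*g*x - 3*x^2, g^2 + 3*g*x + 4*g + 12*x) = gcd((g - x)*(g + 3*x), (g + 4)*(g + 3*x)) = g + 3*x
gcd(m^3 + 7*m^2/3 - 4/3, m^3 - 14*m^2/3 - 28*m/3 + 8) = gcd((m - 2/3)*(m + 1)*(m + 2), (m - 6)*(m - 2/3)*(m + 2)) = m^2 + 4*m/3 - 4/3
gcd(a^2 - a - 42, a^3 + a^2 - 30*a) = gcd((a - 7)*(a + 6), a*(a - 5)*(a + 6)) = a + 6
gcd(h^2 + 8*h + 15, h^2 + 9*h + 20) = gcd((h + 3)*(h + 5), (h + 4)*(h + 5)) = h + 5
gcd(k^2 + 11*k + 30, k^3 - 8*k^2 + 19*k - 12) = 1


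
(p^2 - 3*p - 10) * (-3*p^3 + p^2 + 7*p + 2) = -3*p^5 + 10*p^4 + 34*p^3 - 29*p^2 - 76*p - 20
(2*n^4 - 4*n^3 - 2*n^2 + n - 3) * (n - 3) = 2*n^5 - 10*n^4 + 10*n^3 + 7*n^2 - 6*n + 9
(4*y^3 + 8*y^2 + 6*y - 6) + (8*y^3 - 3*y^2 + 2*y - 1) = 12*y^3 + 5*y^2 + 8*y - 7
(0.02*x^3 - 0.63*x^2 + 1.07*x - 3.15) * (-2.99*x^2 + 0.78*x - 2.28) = -0.0598*x^5 + 1.8993*x^4 - 3.7363*x^3 + 11.6895*x^2 - 4.8966*x + 7.182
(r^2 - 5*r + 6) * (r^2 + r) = r^4 - 4*r^3 + r^2 + 6*r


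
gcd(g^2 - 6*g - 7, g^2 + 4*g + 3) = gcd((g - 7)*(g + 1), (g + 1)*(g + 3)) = g + 1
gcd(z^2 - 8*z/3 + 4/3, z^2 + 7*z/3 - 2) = z - 2/3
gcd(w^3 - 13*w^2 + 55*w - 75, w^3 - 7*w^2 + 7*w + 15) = w^2 - 8*w + 15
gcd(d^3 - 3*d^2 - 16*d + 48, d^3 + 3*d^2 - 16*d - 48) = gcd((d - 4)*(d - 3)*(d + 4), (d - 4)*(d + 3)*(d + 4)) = d^2 - 16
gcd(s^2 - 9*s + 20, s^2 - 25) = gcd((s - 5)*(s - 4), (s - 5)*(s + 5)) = s - 5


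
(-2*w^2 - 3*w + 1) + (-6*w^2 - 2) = -8*w^2 - 3*w - 1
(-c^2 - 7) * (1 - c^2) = c^4 + 6*c^2 - 7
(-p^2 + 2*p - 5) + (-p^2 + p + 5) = -2*p^2 + 3*p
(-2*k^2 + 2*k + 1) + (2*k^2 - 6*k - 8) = -4*k - 7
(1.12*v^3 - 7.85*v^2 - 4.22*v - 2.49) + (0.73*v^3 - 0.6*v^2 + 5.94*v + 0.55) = 1.85*v^3 - 8.45*v^2 + 1.72*v - 1.94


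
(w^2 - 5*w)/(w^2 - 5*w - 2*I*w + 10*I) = w/(w - 2*I)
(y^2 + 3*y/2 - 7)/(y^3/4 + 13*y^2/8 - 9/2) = 4*(2*y^2 + 3*y - 14)/(2*y^3 + 13*y^2 - 36)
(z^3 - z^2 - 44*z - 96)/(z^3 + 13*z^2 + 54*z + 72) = (z - 8)/(z + 6)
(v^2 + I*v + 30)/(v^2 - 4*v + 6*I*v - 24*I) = (v - 5*I)/(v - 4)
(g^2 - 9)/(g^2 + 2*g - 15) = (g + 3)/(g + 5)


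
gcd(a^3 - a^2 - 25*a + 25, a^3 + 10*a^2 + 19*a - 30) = a^2 + 4*a - 5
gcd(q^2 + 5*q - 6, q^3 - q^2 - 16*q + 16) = q - 1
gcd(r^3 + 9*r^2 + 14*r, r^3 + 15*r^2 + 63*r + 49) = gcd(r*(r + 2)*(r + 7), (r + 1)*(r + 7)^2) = r + 7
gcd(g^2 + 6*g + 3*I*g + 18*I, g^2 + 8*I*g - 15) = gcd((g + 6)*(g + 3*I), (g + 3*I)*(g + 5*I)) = g + 3*I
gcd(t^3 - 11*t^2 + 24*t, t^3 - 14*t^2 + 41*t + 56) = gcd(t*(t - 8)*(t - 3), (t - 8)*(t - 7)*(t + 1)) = t - 8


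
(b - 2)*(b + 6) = b^2 + 4*b - 12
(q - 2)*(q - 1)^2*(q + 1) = q^4 - 3*q^3 + q^2 + 3*q - 2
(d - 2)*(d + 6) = d^2 + 4*d - 12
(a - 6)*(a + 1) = a^2 - 5*a - 6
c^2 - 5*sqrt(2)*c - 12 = (c - 6*sqrt(2))*(c + sqrt(2))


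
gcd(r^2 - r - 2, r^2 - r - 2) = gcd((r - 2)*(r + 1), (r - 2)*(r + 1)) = r^2 - r - 2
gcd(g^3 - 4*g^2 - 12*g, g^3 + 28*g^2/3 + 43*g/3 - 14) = 1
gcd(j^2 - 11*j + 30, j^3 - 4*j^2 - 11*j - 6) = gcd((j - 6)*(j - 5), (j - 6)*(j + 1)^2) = j - 6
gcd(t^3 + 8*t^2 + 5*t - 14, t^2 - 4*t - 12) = t + 2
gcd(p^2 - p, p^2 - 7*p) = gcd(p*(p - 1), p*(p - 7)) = p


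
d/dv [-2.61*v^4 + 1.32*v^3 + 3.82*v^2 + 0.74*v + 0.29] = -10.44*v^3 + 3.96*v^2 + 7.64*v + 0.74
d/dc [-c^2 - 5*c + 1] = -2*c - 5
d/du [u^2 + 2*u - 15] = 2*u + 2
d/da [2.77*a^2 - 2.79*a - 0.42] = 5.54*a - 2.79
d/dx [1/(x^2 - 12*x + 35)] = 2*(6 - x)/(x^2 - 12*x + 35)^2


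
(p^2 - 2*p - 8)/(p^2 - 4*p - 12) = (p - 4)/(p - 6)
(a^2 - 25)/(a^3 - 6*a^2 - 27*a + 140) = (a - 5)/(a^2 - 11*a + 28)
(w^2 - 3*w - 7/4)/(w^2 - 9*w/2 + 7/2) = (w + 1/2)/(w - 1)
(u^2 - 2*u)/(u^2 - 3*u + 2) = u/(u - 1)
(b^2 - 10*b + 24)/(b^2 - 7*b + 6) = (b - 4)/(b - 1)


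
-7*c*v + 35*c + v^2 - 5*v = (-7*c + v)*(v - 5)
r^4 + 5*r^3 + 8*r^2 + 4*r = r*(r + 1)*(r + 2)^2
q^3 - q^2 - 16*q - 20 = (q - 5)*(q + 2)^2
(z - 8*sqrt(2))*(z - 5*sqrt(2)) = z^2 - 13*sqrt(2)*z + 80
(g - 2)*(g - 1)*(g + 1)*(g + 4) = g^4 + 2*g^3 - 9*g^2 - 2*g + 8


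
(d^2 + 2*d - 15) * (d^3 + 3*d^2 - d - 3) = d^5 + 5*d^4 - 10*d^3 - 50*d^2 + 9*d + 45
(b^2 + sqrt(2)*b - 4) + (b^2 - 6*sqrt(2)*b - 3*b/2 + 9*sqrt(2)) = 2*b^2 - 5*sqrt(2)*b - 3*b/2 - 4 + 9*sqrt(2)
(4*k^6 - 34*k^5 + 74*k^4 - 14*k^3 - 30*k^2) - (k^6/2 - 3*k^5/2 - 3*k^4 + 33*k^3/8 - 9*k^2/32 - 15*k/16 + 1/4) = 7*k^6/2 - 65*k^5/2 + 77*k^4 - 145*k^3/8 - 951*k^2/32 + 15*k/16 - 1/4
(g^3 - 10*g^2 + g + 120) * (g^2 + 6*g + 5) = g^5 - 4*g^4 - 54*g^3 + 76*g^2 + 725*g + 600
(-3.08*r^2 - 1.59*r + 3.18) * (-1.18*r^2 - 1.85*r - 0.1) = 3.6344*r^4 + 7.5742*r^3 - 0.502899999999999*r^2 - 5.724*r - 0.318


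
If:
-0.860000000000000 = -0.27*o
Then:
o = 3.19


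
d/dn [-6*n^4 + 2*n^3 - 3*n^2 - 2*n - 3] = -24*n^3 + 6*n^2 - 6*n - 2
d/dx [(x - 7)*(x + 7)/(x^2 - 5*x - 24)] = 5*(-x^2 + 10*x - 49)/(x^4 - 10*x^3 - 23*x^2 + 240*x + 576)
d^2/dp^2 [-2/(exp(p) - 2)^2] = -8*(exp(p) + 1)*exp(p)/(exp(p) - 2)^4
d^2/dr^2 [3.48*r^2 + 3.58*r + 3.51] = 6.96000000000000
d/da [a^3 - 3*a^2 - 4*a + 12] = 3*a^2 - 6*a - 4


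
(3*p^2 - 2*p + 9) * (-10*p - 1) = -30*p^3 + 17*p^2 - 88*p - 9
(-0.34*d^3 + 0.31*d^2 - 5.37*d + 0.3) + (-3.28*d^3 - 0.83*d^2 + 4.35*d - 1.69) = -3.62*d^3 - 0.52*d^2 - 1.02*d - 1.39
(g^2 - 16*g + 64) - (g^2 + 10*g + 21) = 43 - 26*g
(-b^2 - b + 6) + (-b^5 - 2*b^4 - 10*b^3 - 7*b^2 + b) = -b^5 - 2*b^4 - 10*b^3 - 8*b^2 + 6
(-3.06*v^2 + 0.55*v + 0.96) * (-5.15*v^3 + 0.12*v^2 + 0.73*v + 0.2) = 15.759*v^5 - 3.1997*v^4 - 7.1118*v^3 - 0.0953000000000001*v^2 + 0.8108*v + 0.192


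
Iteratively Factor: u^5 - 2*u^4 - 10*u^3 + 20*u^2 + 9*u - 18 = (u + 1)*(u^4 - 3*u^3 - 7*u^2 + 27*u - 18) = (u + 1)*(u + 3)*(u^3 - 6*u^2 + 11*u - 6) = (u - 3)*(u + 1)*(u + 3)*(u^2 - 3*u + 2) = (u - 3)*(u - 1)*(u + 1)*(u + 3)*(u - 2)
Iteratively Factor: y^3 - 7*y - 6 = (y + 2)*(y^2 - 2*y - 3) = (y - 3)*(y + 2)*(y + 1)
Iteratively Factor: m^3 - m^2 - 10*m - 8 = (m + 1)*(m^2 - 2*m - 8) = (m - 4)*(m + 1)*(m + 2)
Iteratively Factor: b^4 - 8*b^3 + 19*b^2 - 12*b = (b - 4)*(b^3 - 4*b^2 + 3*b) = (b - 4)*(b - 3)*(b^2 - b) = (b - 4)*(b - 3)*(b - 1)*(b)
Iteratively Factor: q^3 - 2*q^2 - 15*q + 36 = (q - 3)*(q^2 + q - 12) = (q - 3)^2*(q + 4)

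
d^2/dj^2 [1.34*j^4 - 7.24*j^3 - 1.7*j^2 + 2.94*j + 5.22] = 16.08*j^2 - 43.44*j - 3.4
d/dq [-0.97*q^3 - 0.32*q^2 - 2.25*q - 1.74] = -2.91*q^2 - 0.64*q - 2.25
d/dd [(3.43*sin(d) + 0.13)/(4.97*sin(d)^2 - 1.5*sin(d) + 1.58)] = (-17.0471*sin(d)^2 - 1.2922*sin(d) + 5.6144)*cos(d)/(24.7009*sin(d)^4 - 14.91*sin(d)^3 + 17.9552*sin(d)^2 - 4.74*sin(d) + 2.4964)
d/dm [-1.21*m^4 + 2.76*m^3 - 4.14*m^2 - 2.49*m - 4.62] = -4.84*m^3 + 8.28*m^2 - 8.28*m - 2.49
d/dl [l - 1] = 1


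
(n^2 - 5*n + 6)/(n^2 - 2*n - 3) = (n - 2)/(n + 1)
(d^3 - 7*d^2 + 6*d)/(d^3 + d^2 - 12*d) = (d^2 - 7*d + 6)/(d^2 + d - 12)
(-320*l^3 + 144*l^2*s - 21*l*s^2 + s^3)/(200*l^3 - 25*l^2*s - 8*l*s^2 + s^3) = (-8*l + s)/(5*l + s)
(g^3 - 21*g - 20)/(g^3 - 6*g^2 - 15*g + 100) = (g + 1)/(g - 5)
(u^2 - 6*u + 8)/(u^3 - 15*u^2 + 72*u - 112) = (u - 2)/(u^2 - 11*u + 28)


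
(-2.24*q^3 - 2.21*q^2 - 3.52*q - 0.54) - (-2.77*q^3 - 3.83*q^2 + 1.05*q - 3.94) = 0.53*q^3 + 1.62*q^2 - 4.57*q + 3.4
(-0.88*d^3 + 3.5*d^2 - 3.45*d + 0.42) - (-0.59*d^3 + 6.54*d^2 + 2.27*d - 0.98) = -0.29*d^3 - 3.04*d^2 - 5.72*d + 1.4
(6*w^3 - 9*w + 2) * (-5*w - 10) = -30*w^4 - 60*w^3 + 45*w^2 + 80*w - 20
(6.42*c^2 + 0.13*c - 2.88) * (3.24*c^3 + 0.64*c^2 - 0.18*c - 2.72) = 20.8008*c^5 + 4.53*c^4 - 10.4036*c^3 - 19.329*c^2 + 0.1648*c + 7.8336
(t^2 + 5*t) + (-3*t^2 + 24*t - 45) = -2*t^2 + 29*t - 45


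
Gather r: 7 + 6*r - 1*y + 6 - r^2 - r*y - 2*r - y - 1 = -r^2 + r*(4 - y) - 2*y + 12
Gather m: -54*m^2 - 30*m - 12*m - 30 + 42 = -54*m^2 - 42*m + 12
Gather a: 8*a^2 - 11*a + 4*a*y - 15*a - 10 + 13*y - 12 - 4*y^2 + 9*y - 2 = 8*a^2 + a*(4*y - 26) - 4*y^2 + 22*y - 24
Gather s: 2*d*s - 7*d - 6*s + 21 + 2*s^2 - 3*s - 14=-7*d + 2*s^2 + s*(2*d - 9) + 7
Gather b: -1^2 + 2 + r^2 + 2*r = r^2 + 2*r + 1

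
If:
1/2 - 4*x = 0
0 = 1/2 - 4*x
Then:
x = 1/8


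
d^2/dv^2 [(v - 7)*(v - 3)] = 2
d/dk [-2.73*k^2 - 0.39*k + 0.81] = -5.46*k - 0.39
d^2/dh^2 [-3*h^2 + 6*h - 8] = -6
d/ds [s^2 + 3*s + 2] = 2*s + 3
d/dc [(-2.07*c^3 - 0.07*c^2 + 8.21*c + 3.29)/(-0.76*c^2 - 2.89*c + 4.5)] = (1.5732*c^4 + 11.9646*c^3 - 21.5031*c^2 + 4.3708*c + 46.4531)/(0.5776*c^4 + 4.3928*c^3 + 1.5121*c^2 - 26.01*c + 20.25)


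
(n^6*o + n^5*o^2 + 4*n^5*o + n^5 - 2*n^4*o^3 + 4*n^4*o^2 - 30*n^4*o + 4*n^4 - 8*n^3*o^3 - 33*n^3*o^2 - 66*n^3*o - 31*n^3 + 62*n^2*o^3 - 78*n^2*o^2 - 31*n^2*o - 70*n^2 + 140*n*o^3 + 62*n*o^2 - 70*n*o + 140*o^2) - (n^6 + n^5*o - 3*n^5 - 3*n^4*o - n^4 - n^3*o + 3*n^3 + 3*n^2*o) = n^6*o - n^6 + n^5*o^2 + 3*n^5*o + 4*n^5 - 2*n^4*o^3 + 4*n^4*o^2 - 27*n^4*o + 5*n^4 - 8*n^3*o^3 - 33*n^3*o^2 - 65*n^3*o - 34*n^3 + 62*n^2*o^3 - 78*n^2*o^2 - 34*n^2*o - 70*n^2 + 140*n*o^3 + 62*n*o^2 - 70*n*o + 140*o^2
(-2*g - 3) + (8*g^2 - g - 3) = 8*g^2 - 3*g - 6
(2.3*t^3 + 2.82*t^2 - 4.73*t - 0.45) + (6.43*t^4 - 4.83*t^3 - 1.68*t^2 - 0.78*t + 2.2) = 6.43*t^4 - 2.53*t^3 + 1.14*t^2 - 5.51*t + 1.75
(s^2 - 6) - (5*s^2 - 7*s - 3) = -4*s^2 + 7*s - 3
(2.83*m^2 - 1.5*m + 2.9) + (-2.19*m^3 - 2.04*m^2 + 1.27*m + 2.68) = -2.19*m^3 + 0.79*m^2 - 0.23*m + 5.58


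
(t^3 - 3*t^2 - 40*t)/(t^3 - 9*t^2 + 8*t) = (t + 5)/(t - 1)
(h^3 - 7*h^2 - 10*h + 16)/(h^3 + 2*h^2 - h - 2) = (h - 8)/(h + 1)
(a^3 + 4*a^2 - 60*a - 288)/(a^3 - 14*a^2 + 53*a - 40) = (a^2 + 12*a + 36)/(a^2 - 6*a + 5)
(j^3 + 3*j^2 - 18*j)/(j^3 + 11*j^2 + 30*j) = (j - 3)/(j + 5)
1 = 1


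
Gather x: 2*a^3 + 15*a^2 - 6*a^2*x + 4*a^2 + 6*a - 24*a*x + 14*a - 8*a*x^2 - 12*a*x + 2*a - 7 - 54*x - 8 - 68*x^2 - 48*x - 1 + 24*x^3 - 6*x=2*a^3 + 19*a^2 + 22*a + 24*x^3 + x^2*(-8*a - 68) + x*(-6*a^2 - 36*a - 108) - 16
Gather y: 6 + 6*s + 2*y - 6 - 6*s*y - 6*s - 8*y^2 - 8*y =-8*y^2 + y*(-6*s - 6)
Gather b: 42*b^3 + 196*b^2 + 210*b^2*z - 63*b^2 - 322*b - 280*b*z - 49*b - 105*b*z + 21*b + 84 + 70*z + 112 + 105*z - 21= 42*b^3 + b^2*(210*z + 133) + b*(-385*z - 350) + 175*z + 175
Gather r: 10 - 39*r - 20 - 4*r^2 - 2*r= -4*r^2 - 41*r - 10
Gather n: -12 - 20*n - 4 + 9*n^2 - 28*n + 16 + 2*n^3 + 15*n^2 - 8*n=2*n^3 + 24*n^2 - 56*n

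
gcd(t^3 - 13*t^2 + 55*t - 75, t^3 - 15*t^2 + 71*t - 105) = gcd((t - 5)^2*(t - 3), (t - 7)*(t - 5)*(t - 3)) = t^2 - 8*t + 15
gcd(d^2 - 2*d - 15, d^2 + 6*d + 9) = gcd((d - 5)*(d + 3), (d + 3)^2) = d + 3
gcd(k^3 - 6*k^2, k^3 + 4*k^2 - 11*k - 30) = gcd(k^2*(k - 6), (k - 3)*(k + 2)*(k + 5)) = 1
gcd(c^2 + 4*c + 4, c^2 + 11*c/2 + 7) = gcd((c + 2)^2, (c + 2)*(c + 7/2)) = c + 2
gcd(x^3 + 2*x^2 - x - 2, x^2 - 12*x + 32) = 1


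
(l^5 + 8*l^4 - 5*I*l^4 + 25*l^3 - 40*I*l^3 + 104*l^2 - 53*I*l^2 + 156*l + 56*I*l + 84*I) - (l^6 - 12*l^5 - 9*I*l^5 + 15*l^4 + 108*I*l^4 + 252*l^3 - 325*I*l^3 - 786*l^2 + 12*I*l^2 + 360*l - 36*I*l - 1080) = -l^6 + 13*l^5 + 9*I*l^5 - 7*l^4 - 113*I*l^4 - 227*l^3 + 285*I*l^3 + 890*l^2 - 65*I*l^2 - 204*l + 92*I*l + 1080 + 84*I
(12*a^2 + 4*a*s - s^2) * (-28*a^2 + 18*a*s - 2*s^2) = -336*a^4 + 104*a^3*s + 76*a^2*s^2 - 26*a*s^3 + 2*s^4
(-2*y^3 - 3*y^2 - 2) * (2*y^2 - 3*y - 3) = -4*y^5 + 15*y^3 + 5*y^2 + 6*y + 6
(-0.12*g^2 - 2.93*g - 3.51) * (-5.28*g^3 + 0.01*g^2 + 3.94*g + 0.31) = 0.6336*g^5 + 15.4692*g^4 + 18.0307*g^3 - 11.6165*g^2 - 14.7377*g - 1.0881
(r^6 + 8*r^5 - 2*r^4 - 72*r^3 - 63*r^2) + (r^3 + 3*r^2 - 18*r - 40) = r^6 + 8*r^5 - 2*r^4 - 71*r^3 - 60*r^2 - 18*r - 40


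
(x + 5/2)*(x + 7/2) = x^2 + 6*x + 35/4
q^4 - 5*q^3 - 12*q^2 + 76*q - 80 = (q - 5)*(q - 2)^2*(q + 4)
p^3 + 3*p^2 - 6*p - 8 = (p - 2)*(p + 1)*(p + 4)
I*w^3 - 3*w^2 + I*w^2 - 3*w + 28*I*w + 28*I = (w - 4*I)*(w + 7*I)*(I*w + I)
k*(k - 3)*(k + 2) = k^3 - k^2 - 6*k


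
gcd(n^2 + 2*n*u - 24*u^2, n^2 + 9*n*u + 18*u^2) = n + 6*u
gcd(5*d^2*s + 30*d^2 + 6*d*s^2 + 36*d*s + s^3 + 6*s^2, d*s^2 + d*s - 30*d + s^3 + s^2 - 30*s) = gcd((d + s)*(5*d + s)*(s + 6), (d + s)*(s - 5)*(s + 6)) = d*s + 6*d + s^2 + 6*s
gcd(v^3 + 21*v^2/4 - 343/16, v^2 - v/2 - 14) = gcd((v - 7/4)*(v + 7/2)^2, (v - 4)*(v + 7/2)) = v + 7/2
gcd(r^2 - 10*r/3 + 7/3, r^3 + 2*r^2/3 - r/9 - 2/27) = 1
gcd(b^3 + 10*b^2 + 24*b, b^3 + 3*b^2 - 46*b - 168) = b^2 + 10*b + 24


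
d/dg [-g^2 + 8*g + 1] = 8 - 2*g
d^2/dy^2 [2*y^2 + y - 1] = 4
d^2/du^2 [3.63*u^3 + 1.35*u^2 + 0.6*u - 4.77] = 21.78*u + 2.7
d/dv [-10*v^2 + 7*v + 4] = 7 - 20*v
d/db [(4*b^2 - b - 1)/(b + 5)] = 4*(b^2 + 10*b - 1)/(b^2 + 10*b + 25)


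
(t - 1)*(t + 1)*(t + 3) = t^3 + 3*t^2 - t - 3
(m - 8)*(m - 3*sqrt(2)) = m^2 - 8*m - 3*sqrt(2)*m + 24*sqrt(2)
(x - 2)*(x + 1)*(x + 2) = x^3 + x^2 - 4*x - 4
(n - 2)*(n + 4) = n^2 + 2*n - 8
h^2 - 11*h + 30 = (h - 6)*(h - 5)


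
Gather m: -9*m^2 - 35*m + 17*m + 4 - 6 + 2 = -9*m^2 - 18*m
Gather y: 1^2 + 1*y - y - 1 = 0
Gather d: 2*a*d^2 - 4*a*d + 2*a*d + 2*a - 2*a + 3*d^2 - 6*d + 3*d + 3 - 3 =d^2*(2*a + 3) + d*(-2*a - 3)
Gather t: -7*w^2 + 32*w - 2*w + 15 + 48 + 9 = -7*w^2 + 30*w + 72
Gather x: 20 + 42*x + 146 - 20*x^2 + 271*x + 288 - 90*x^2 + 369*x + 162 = -110*x^2 + 682*x + 616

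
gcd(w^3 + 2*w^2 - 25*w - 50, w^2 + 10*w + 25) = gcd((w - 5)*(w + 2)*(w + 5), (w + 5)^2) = w + 5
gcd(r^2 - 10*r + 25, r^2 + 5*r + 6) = 1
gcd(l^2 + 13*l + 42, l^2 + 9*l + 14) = l + 7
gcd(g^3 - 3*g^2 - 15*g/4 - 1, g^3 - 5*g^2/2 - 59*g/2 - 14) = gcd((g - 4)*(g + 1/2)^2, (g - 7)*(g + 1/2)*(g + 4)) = g + 1/2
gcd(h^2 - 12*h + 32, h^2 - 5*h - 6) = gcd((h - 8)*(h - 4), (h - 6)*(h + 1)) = 1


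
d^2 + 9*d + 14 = (d + 2)*(d + 7)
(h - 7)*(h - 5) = h^2 - 12*h + 35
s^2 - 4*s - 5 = (s - 5)*(s + 1)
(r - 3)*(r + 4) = r^2 + r - 12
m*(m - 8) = m^2 - 8*m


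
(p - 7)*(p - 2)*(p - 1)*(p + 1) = p^4 - 9*p^3 + 13*p^2 + 9*p - 14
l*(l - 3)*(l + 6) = l^3 + 3*l^2 - 18*l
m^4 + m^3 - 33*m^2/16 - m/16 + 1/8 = (m - 1)*(m - 1/4)*(m + 1/4)*(m + 2)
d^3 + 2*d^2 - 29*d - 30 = (d - 5)*(d + 1)*(d + 6)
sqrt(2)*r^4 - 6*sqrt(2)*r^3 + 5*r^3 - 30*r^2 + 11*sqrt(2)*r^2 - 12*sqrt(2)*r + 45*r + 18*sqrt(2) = (r - 3)^2*(r + 2*sqrt(2))*(sqrt(2)*r + 1)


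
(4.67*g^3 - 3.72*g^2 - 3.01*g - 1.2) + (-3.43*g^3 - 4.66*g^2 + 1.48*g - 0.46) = 1.24*g^3 - 8.38*g^2 - 1.53*g - 1.66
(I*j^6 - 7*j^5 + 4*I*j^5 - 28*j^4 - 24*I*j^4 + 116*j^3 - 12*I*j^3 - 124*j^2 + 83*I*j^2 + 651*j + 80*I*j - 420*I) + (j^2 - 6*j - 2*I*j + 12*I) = I*j^6 - 7*j^5 + 4*I*j^5 - 28*j^4 - 24*I*j^4 + 116*j^3 - 12*I*j^3 - 123*j^2 + 83*I*j^2 + 645*j + 78*I*j - 408*I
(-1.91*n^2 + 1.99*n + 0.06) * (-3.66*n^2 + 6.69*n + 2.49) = 6.9906*n^4 - 20.0613*n^3 + 8.3376*n^2 + 5.3565*n + 0.1494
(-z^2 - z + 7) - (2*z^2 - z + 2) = 5 - 3*z^2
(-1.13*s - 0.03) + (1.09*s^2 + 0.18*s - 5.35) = 1.09*s^2 - 0.95*s - 5.38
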